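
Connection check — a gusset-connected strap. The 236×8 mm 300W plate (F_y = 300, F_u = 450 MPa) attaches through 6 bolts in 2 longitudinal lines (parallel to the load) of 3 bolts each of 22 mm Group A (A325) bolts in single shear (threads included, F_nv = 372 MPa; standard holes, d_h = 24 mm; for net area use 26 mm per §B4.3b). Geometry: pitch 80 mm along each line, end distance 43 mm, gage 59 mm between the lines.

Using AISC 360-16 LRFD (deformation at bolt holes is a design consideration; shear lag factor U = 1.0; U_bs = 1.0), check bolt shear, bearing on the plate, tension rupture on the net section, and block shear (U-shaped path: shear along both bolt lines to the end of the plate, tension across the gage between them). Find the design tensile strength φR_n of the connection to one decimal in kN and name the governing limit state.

Bolt shear: A_b = π(22)²/4 = 380.13 mm². φR_n = 0.75 × 372 × 380.13 × 6 × 1 = 636.3 kN.
Bearing (8 mm plate, F_u = 450 MPa): end bolts L_c = 43 − 24/2 = 31, R_n = min(1.2×31×8×450, 2.4×22×8×450) = 133.92 kN/bolt; interior L_c = 80 − 24 = 56, R_n = 190.08 kN/bolt. φR_n = 0.75 × (2×133.92 + 4×190.08) = 771.1 kN.
Tension rupture (net): A_n = (236 − 2×26)×8 = 1472 mm² (U = 1.0, A_e = A_n). φR_n = 0.75 × 450 × 1472 = 496.8 kN.
Block shear: shear path 2×[43+2×80] = 2×203 mm, A_gv = 3248, A_nv = 2×(203 − 2.5×26)×8 = 2208 mm²; tension across gage: (59 − 1×26)×8 = 264 mm². R_n = min(0.6×450×2208, 0.6×300×3248) + 1.0×450×264 = min(596.16, 584.64) + 118.8 = 703.44 kN. φR_n = 0.75 × 703.44 = 527.6 kN.
Governing: min(636.3, 771.1, 496.8, 527.6) = 496.8 kN → net-section rupture.

496.8 kN (net-section rupture governs)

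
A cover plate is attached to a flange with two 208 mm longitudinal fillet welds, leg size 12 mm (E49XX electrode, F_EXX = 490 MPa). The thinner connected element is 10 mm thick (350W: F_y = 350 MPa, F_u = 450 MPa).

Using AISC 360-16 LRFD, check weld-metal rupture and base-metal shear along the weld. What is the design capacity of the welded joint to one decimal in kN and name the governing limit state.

Weld metal: throat = 0.707×12 = 8.484 mm, L = 2×208 = 416 mm. φR_n = 0.75 × 0.6 × 490 × 8.484 × 416 = 778.2 kN.
Base metal shear (10 mm plate): yield φR_n = 1.0×0.6×350×10×416 = 873.6 kN; rupture φR_n = 0.75×0.6×450×10×416 = 842.4 kN; take 842.4 kN (rupture).
Governing: min(778.2, 842.4) = 778.2 kN → weld metal.

778.2 kN (weld metal governs)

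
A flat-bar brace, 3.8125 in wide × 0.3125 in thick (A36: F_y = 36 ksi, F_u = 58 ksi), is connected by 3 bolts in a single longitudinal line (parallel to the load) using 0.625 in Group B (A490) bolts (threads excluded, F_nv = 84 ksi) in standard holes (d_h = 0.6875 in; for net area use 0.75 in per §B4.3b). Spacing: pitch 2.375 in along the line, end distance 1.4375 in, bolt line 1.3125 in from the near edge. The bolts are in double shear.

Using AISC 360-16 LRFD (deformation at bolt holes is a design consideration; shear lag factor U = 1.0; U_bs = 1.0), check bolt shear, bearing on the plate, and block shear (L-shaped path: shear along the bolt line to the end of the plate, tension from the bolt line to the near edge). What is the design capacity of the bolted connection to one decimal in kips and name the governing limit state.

44.1 kips (block shear governs)

Bolt shear: A_b = π(0.625)²/4 = 0.3068 in². φR_n = 0.75 × 84 × 0.3068 × 3 × 2 = 116.0 kips.
Bearing (0.3125 in plate, F_u = 58 ksi): end bolts L_c = 1.4375 − 0.6875/2 = 1.09375, R_n = min(1.2×1.09375×0.3125×58, 2.4×0.625×0.3125×58) = 23.789 kips/bolt; interior L_c = 2.375 − 0.6875 = 1.6875, R_n = 27.188 kips/bolt. φR_n = 0.75 × (1×23.789 + 2×27.188) = 58.6 kips.
Block shear: shear path 1×[1.4375+2×2.375] = 1×6.1875 in, A_gv = 1.9336, A_nv = 1×(6.1875 − 2.5×0.75)×0.3125 = 1.3477 in²; tension to near edge: (1.3125 − 0.5×0.75)×0.3125 = 0.29297 in². R_n = min(0.6×58×1.3477, 0.6×36×1.9336) + 1.0×58×0.29297 = min(46.9, 41.766) + 16.992 = 58.758 kips. φR_n = 0.75 × 58.758 = 44.1 kips.
Governing: min(116.0, 58.6, 44.1) = 44.1 kips → block shear.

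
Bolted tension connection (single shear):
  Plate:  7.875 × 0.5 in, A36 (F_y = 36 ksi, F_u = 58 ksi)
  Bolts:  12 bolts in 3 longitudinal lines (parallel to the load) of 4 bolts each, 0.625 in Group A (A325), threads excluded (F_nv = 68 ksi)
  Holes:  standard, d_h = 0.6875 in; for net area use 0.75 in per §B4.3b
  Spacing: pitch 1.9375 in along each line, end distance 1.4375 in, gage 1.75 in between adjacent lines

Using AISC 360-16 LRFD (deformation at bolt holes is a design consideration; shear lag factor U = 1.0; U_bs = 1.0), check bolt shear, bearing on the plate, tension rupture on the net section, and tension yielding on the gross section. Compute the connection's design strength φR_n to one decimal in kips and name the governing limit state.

122.3 kips (net-section rupture governs)

Bolt shear: A_b = π(0.625)²/4 = 0.3068 in². φR_n = 0.75 × 68 × 0.3068 × 12 × 1 = 187.8 kips.
Bearing (0.5 in plate, F_u = 58 ksi): end bolts L_c = 1.4375 − 0.6875/2 = 1.09375, R_n = min(1.2×1.09375×0.5×58, 2.4×0.625×0.5×58) = 38.063 kips/bolt; interior L_c = 1.9375 − 0.6875 = 1.25, R_n = 43.5 kips/bolt. φR_n = 0.75 × (3×38.063 + 9×43.5) = 379.3 kips.
Tension rupture (net): A_n = (7.875 − 3×0.75)×0.5 = 2.8125 in² (U = 1.0, A_e = A_n). φR_n = 0.75 × 58 × 2.8125 = 122.3 kips.
Tension yield (gross): A_g = 7.875×0.5 = 3.9375 in². φR_n = 0.90 × 36 × 3.9375 = 127.6 kips.
Governing: min(187.8, 379.3, 122.3, 127.6) = 122.3 kips → net-section rupture.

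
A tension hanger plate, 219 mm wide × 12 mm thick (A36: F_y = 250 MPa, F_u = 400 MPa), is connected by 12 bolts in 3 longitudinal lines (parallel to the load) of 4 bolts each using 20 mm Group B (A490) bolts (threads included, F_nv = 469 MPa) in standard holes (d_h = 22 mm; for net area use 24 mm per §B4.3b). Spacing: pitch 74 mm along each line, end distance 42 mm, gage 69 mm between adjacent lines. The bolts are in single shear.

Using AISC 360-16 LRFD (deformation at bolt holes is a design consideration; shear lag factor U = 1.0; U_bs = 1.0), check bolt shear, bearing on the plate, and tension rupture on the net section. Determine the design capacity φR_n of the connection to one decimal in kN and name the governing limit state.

529.2 kN (net-section rupture governs)

Bolt shear: A_b = π(20)²/4 = 314.16 mm². φR_n = 0.75 × 469 × 314.16 × 12 × 1 = 1326.1 kN.
Bearing (12 mm plate, F_u = 400 MPa): end bolts L_c = 42 − 22/2 = 31, R_n = min(1.2×31×12×400, 2.4×20×12×400) = 178.56 kN/bolt; interior L_c = 74 − 22 = 52, R_n = 230.4 kN/bolt. φR_n = 0.75 × (3×178.56 + 9×230.4) = 1957.0 kN.
Tension rupture (net): A_n = (219 − 3×24)×12 = 1764 mm² (U = 1.0, A_e = A_n). φR_n = 0.75 × 400 × 1764 = 529.2 kN.
Governing: min(1326.1, 1957.0, 529.2) = 529.2 kN → net-section rupture.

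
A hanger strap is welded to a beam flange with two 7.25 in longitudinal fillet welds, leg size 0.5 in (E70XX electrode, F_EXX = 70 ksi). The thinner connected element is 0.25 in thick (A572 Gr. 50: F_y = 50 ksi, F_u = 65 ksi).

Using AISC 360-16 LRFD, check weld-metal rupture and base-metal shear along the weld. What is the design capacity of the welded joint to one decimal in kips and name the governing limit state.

106.0 kips (base-metal shear governs)

Weld metal: throat = 0.707×0.5 = 0.3535 in, L = 2×7.25 = 14.5 in. φR_n = 0.75 × 0.6 × 70 × 0.3535 × 14.5 = 161.5 kips.
Base metal shear (0.25 in plate): yield φR_n = 1.0×0.6×50×0.25×14.5 = 108.8 kips; rupture φR_n = 0.75×0.6×65×0.25×14.5 = 106.0 kips; take 106.0 kips (rupture).
Governing: min(161.5, 106.0) = 106.0 kips → base-metal shear.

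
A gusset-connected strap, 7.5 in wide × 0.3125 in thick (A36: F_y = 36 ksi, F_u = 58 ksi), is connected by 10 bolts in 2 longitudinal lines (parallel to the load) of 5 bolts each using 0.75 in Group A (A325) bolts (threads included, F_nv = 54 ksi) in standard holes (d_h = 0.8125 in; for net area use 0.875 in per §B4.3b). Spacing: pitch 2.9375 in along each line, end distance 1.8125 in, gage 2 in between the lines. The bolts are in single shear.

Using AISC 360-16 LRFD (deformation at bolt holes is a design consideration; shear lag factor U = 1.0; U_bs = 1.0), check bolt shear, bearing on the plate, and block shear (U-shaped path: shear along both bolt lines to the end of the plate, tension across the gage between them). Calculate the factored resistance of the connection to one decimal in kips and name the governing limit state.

Bolt shear: A_b = π(0.75)²/4 = 0.44179 in². φR_n = 0.75 × 54 × 0.44179 × 10 × 1 = 178.9 kips.
Bearing (0.3125 in plate, F_u = 58 ksi): end bolts L_c = 1.8125 − 0.8125/2 = 1.40625, R_n = min(1.2×1.40625×0.3125×58, 2.4×0.75×0.3125×58) = 30.586 kips/bolt; interior L_c = 2.9375 − 0.8125 = 2.125, R_n = 32.625 kips/bolt. φR_n = 0.75 × (2×30.586 + 8×32.625) = 241.6 kips.
Block shear: shear path 2×[1.8125+4×2.9375] = 2×13.5625 in, A_gv = 8.4766, A_nv = 2×(13.5625 − 4.5×0.875)×0.3125 = 6.0156 in²; tension across gage: (2 − 1×0.875)×0.3125 = 0.35156 in². R_n = min(0.6×58×6.0156, 0.6×36×8.4766) + 1.0×58×0.35156 = min(209.34, 183.09) + 20.39 = 203.48 kips. φR_n = 0.75 × 203.48 = 152.6 kips.
Governing: min(178.9, 241.6, 152.6) = 152.6 kips → block shear.

152.6 kips (block shear governs)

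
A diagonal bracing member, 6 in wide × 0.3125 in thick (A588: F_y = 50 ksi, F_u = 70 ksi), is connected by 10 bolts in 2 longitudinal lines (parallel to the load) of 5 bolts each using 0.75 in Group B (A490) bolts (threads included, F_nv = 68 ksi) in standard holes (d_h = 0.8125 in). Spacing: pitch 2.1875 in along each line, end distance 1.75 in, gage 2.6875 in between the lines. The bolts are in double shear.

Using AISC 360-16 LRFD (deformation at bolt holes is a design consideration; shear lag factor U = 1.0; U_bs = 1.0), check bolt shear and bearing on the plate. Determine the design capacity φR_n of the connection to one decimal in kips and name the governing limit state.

269.5 kips (bearing governs)

Bolt shear: A_b = π(0.75)²/4 = 0.44179 in². φR_n = 0.75 × 68 × 0.44179 × 10 × 2 = 450.6 kips.
Bearing (0.3125 in plate, F_u = 70 ksi): end bolts L_c = 1.75 − 0.8125/2 = 1.34375, R_n = min(1.2×1.34375×0.3125×70, 2.4×0.75×0.3125×70) = 35.273 kips/bolt; interior L_c = 2.1875 − 0.8125 = 1.375, R_n = 36.094 kips/bolt. φR_n = 0.75 × (2×35.273 + 8×36.094) = 269.5 kips.
Governing: min(450.6, 269.5) = 269.5 kips → bearing.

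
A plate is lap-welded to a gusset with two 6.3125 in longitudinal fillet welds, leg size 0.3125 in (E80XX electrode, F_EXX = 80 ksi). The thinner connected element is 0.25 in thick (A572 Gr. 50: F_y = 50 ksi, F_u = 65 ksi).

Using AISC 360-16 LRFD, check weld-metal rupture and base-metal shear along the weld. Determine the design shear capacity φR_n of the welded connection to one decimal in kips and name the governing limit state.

Weld metal: throat = 0.707×0.3125 = 0.22094 in, L = 2×6.3125 = 12.625 in. φR_n = 0.75 × 0.6 × 80 × 0.22094 × 12.625 = 100.4 kips.
Base metal shear (0.25 in plate): yield φR_n = 1.0×0.6×50×0.25×12.625 = 94.7 kips; rupture φR_n = 0.75×0.6×65×0.25×12.625 = 92.3 kips; take 92.3 kips (rupture).
Governing: min(100.4, 92.3) = 92.3 kips → base-metal shear.

92.3 kips (base-metal shear governs)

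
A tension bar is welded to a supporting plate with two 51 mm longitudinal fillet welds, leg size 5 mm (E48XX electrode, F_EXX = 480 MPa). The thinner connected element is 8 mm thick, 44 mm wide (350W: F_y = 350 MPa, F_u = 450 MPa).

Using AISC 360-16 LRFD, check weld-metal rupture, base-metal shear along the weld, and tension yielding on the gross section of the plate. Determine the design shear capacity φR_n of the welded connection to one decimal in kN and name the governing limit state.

Weld metal: throat = 0.707×5 = 3.535 mm, L = 2×51 = 102 mm. φR_n = 0.75 × 0.6 × 480 × 3.535 × 102 = 77.9 kN.
Base metal shear (8 mm plate): yield φR_n = 1.0×0.6×350×8×102 = 171.4 kN; rupture φR_n = 0.75×0.6×450×8×102 = 165.2 kN; take 165.2 kN (rupture).
Tension yield (gross): A_g = 44×8 = 352 mm². φR_n = 0.90 × 350 × 352 = 110.9 kN.
Governing: min(77.9, 165.2, 110.9) = 77.9 kN → weld metal.

77.9 kN (weld metal governs)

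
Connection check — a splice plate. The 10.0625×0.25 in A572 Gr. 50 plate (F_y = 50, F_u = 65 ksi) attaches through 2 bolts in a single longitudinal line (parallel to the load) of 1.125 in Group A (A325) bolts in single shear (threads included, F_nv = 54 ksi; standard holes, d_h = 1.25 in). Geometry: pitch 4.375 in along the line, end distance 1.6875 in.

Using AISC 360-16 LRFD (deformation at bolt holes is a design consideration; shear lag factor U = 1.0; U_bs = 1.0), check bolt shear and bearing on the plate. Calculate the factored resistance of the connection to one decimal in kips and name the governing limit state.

Bolt shear: A_b = π(1.125)²/4 = 0.99402 in². φR_n = 0.75 × 54 × 0.99402 × 2 × 1 = 80.5 kips.
Bearing (0.25 in plate, F_u = 65 ksi): end bolts L_c = 1.6875 − 1.25/2 = 1.0625, R_n = min(1.2×1.0625×0.25×65, 2.4×1.125×0.25×65) = 20.719 kips/bolt; interior L_c = 4.375 − 1.25 = 3.125, R_n = 43.875 kips/bolt. φR_n = 0.75 × (1×20.719 + 1×43.875) = 48.4 kips.
Governing: min(80.5, 48.4) = 48.4 kips → bearing.

48.4 kips (bearing governs)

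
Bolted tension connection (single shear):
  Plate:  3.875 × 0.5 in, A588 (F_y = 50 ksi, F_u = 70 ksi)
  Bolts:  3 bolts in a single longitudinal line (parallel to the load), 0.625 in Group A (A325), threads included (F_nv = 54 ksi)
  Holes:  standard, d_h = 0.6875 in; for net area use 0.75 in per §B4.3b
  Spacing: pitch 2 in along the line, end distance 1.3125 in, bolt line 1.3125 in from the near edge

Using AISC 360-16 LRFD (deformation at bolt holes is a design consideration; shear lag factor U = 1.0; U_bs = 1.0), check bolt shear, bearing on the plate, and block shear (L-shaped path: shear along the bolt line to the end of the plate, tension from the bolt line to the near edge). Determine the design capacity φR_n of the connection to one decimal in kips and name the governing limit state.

Bolt shear: A_b = π(0.625)²/4 = 0.3068 in². φR_n = 0.75 × 54 × 0.3068 × 3 × 1 = 37.3 kips.
Bearing (0.5 in plate, F_u = 70 ksi): end bolts L_c = 1.3125 − 0.6875/2 = 0.96875, R_n = min(1.2×0.96875×0.5×70, 2.4×0.625×0.5×70) = 40.688 kips/bolt; interior L_c = 2 − 0.6875 = 1.3125, R_n = 52.5 kips/bolt. φR_n = 0.75 × (1×40.688 + 2×52.5) = 109.3 kips.
Block shear: shear path 1×[1.3125+2×2] = 1×5.3125 in, A_gv = 2.6563, A_nv = 1×(5.3125 − 2.5×0.75)×0.5 = 1.7188 in²; tension to near edge: (1.3125 − 0.5×0.75)×0.5 = 0.46875 in². R_n = min(0.6×70×1.7188, 0.6×50×2.6563) + 1.0×70×0.46875 = min(72.19, 79.689) + 32.813 = 105 kips. φR_n = 0.75 × 105 = 78.8 kips.
Governing: min(37.3, 109.3, 78.8) = 37.3 kips → bolt shear.

37.3 kips (bolt shear governs)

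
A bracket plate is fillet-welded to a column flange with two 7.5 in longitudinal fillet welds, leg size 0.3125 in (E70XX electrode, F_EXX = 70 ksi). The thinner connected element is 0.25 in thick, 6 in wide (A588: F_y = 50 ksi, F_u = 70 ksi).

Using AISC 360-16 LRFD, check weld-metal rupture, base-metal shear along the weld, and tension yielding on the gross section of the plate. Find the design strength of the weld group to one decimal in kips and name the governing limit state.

67.5 kips (gross-section yield governs)

Weld metal: throat = 0.707×0.3125 = 0.22094 in, L = 2×7.5 = 15 in. φR_n = 0.75 × 0.6 × 70 × 0.22094 × 15 = 104.4 kips.
Base metal shear (0.25 in plate): yield φR_n = 1.0×0.6×50×0.25×15 = 112.5 kips; rupture φR_n = 0.75×0.6×70×0.25×15 = 118.1 kips; take 112.5 kips (yield).
Tension yield (gross): A_g = 6×0.25 = 1.5 in². φR_n = 0.90 × 50 × 1.5 = 67.5 kips.
Governing: min(104.4, 112.5, 67.5) = 67.5 kips → gross-section yield.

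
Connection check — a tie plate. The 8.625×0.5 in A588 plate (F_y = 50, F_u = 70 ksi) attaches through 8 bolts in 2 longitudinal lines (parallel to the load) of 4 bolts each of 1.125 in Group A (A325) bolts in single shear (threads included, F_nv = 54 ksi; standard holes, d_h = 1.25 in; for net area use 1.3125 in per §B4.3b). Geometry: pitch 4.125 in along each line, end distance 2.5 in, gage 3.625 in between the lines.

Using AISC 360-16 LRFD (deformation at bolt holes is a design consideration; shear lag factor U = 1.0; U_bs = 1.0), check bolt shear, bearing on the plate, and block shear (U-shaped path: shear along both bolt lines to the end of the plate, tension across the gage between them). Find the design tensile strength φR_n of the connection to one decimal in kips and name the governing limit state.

Bolt shear: A_b = π(1.125)²/4 = 0.99402 in². φR_n = 0.75 × 54 × 0.99402 × 8 × 1 = 322.1 kips.
Bearing (0.5 in plate, F_u = 70 ksi): end bolts L_c = 2.5 − 1.25/2 = 1.875, R_n = min(1.2×1.875×0.5×70, 2.4×1.125×0.5×70) = 78.75 kips/bolt; interior L_c = 4.125 − 1.25 = 2.875, R_n = 94.5 kips/bolt. φR_n = 0.75 × (2×78.75 + 6×94.5) = 543.4 kips.
Block shear: shear path 2×[2.5+3×4.125] = 2×14.875 in, A_gv = 14.875, A_nv = 2×(14.875 − 3.5×1.3125)×0.5 = 10.281 in²; tension across gage: (3.625 − 1×1.3125)×0.5 = 1.1563 in². R_n = min(0.6×70×10.281, 0.6×50×14.875) + 1.0×70×1.1563 = min(431.8, 446.25) + 80.941 = 512.74 kips. φR_n = 0.75 × 512.74 = 384.6 kips.
Governing: min(322.1, 543.4, 384.6) = 322.1 kips → bolt shear.

322.1 kips (bolt shear governs)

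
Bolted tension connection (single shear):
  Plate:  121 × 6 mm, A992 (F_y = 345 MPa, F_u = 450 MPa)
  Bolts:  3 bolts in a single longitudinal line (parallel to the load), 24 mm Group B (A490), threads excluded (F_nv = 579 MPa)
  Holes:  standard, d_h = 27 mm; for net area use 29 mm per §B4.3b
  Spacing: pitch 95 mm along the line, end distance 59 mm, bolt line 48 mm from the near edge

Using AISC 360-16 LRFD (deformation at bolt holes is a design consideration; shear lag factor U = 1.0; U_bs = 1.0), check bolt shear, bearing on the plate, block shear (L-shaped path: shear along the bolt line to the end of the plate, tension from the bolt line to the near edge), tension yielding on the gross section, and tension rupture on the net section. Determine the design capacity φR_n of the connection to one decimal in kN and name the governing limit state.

Bolt shear: A_b = π(24)²/4 = 452.39 mm². φR_n = 0.75 × 579 × 452.39 × 3 × 1 = 589.4 kN.
Bearing (6 mm plate, F_u = 450 MPa): end bolts L_c = 59 − 27/2 = 45.5, R_n = min(1.2×45.5×6×450, 2.4×24×6×450) = 147.42 kN/bolt; interior L_c = 95 − 27 = 68, R_n = 155.52 kN/bolt. φR_n = 0.75 × (1×147.42 + 2×155.52) = 343.8 kN.
Block shear: shear path 1×[59+2×95] = 1×249 mm, A_gv = 1494, A_nv = 1×(249 − 2.5×29)×6 = 1059 mm²; tension to near edge: (48 − 0.5×29)×6 = 201 mm². R_n = min(0.6×450×1059, 0.6×345×1494) + 1.0×450×201 = min(285.93, 309.26) + 90.45 = 376.38 kN. φR_n = 0.75 × 376.38 = 282.3 kN.
Tension yield (gross): A_g = 121×6 = 726 mm². φR_n = 0.90 × 345 × 726 = 225.4 kN.
Tension rupture (net): A_n = (121 − 1×29)×6 = 552 mm² (U = 1.0, A_e = A_n). φR_n = 0.75 × 450 × 552 = 186.3 kN.
Governing: min(589.4, 343.8, 282.3, 225.4, 186.3) = 186.3 kN → net-section rupture.

186.3 kN (net-section rupture governs)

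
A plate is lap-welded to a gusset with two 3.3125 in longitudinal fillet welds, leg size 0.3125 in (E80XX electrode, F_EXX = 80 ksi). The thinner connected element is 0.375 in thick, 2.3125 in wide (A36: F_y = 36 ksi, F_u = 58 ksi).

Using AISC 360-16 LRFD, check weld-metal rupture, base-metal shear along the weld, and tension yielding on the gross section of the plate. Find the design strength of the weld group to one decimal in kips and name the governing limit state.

Weld metal: throat = 0.707×0.3125 = 0.22094 in, L = 2×3.3125 = 6.625 in. φR_n = 0.75 × 0.6 × 80 × 0.22094 × 6.625 = 52.7 kips.
Base metal shear (0.375 in plate): yield φR_n = 1.0×0.6×36×0.375×6.625 = 53.7 kips; rupture φR_n = 0.75×0.6×58×0.375×6.625 = 64.8 kips; take 53.7 kips (yield).
Tension yield (gross): A_g = 2.3125×0.375 = 0.86719 in². φR_n = 0.90 × 36 × 0.86719 = 28.1 kips.
Governing: min(52.7, 53.7, 28.1) = 28.1 kips → gross-section yield.

28.1 kips (gross-section yield governs)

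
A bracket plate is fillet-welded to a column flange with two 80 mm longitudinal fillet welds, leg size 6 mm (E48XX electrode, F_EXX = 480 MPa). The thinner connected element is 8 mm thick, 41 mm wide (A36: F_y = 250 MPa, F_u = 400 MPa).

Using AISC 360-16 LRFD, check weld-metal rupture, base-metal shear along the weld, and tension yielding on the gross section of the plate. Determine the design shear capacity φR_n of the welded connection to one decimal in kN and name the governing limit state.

73.8 kN (gross-section yield governs)

Weld metal: throat = 0.707×6 = 4.242 mm, L = 2×80 = 160 mm. φR_n = 0.75 × 0.6 × 480 × 4.242 × 160 = 146.6 kN.
Base metal shear (8 mm plate): yield φR_n = 1.0×0.6×250×8×160 = 192.0 kN; rupture φR_n = 0.75×0.6×400×8×160 = 230.4 kN; take 192.0 kN (yield).
Tension yield (gross): A_g = 41×8 = 328 mm². φR_n = 0.90 × 250 × 328 = 73.8 kN.
Governing: min(146.6, 192.0, 73.8) = 73.8 kN → gross-section yield.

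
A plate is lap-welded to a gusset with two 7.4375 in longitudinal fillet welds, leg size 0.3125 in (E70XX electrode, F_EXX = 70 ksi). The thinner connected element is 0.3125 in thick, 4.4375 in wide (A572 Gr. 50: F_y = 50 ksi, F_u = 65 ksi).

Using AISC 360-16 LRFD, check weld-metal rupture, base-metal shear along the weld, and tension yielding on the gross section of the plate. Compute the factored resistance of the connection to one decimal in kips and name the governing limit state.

Weld metal: throat = 0.707×0.3125 = 0.22094 in, L = 2×7.4375 = 14.875 in. φR_n = 0.75 × 0.6 × 70 × 0.22094 × 14.875 = 103.5 kips.
Base metal shear (0.3125 in plate): yield φR_n = 1.0×0.6×50×0.3125×14.875 = 139.5 kips; rupture φR_n = 0.75×0.6×65×0.3125×14.875 = 136.0 kips; take 136.0 kips (rupture).
Tension yield (gross): A_g = 4.4375×0.3125 = 1.3867 in². φR_n = 0.90 × 50 × 1.3867 = 62.4 kips.
Governing: min(103.5, 136.0, 62.4) = 62.4 kips → gross-section yield.

62.4 kips (gross-section yield governs)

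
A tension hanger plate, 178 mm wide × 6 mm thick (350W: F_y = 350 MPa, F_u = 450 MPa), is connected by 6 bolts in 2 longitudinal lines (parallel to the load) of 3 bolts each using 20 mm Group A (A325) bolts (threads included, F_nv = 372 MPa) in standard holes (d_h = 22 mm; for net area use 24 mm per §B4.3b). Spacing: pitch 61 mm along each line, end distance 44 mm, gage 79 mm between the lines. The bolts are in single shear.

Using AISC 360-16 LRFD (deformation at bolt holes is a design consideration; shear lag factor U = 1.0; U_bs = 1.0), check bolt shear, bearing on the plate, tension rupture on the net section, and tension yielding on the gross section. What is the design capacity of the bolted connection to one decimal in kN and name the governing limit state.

263.3 kN (net-section rupture governs)

Bolt shear: A_b = π(20)²/4 = 314.16 mm². φR_n = 0.75 × 372 × 314.16 × 6 × 1 = 525.9 kN.
Bearing (6 mm plate, F_u = 450 MPa): end bolts L_c = 44 − 22/2 = 33, R_n = min(1.2×33×6×450, 2.4×20×6×450) = 106.92 kN/bolt; interior L_c = 61 − 22 = 39, R_n = 126.36 kN/bolt. φR_n = 0.75 × (2×106.92 + 4×126.36) = 539.5 kN.
Tension rupture (net): A_n = (178 − 2×24)×6 = 780 mm² (U = 1.0, A_e = A_n). φR_n = 0.75 × 450 × 780 = 263.3 kN.
Tension yield (gross): A_g = 178×6 = 1068 mm². φR_n = 0.90 × 350 × 1068 = 336.4 kN.
Governing: min(525.9, 539.5, 263.3, 336.4) = 263.3 kN → net-section rupture.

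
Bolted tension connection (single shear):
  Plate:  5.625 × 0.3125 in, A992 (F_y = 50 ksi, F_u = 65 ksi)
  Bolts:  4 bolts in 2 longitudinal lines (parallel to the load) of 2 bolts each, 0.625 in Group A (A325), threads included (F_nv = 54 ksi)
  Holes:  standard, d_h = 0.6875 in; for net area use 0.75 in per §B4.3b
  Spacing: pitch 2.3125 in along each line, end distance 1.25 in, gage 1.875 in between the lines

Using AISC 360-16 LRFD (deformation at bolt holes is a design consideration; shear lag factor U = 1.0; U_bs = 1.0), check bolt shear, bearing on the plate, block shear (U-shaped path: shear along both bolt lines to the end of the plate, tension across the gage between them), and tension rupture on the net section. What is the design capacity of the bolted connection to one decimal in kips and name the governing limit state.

Bolt shear: A_b = π(0.625)²/4 = 0.3068 in². φR_n = 0.75 × 54 × 0.3068 × 4 × 1 = 49.7 kips.
Bearing (0.3125 in plate, F_u = 65 ksi): end bolts L_c = 1.25 − 0.6875/2 = 0.90625, R_n = min(1.2×0.90625×0.3125×65, 2.4×0.625×0.3125×65) = 22.09 kips/bolt; interior L_c = 2.3125 − 0.6875 = 1.625, R_n = 30.469 kips/bolt. φR_n = 0.75 × (2×22.09 + 2×30.469) = 78.8 kips.
Block shear: shear path 2×[1.25+1×2.3125] = 2×3.5625 in, A_gv = 2.2266, A_nv = 2×(3.5625 − 1.5×0.75)×0.3125 = 1.5234 in²; tension across gage: (1.875 − 1×0.75)×0.3125 = 0.35156 in². R_n = min(0.6×65×1.5234, 0.6×50×2.2266) + 1.0×65×0.35156 = min(59.413, 66.798) + 22.851 = 82.264 kips. φR_n = 0.75 × 82.264 = 61.7 kips.
Tension rupture (net): A_n = (5.625 − 2×0.75)×0.3125 = 1.2891 in² (U = 1.0, A_e = A_n). φR_n = 0.75 × 65 × 1.2891 = 62.8 kips.
Governing: min(49.7, 78.8, 61.7, 62.8) = 49.7 kips → bolt shear.

49.7 kips (bolt shear governs)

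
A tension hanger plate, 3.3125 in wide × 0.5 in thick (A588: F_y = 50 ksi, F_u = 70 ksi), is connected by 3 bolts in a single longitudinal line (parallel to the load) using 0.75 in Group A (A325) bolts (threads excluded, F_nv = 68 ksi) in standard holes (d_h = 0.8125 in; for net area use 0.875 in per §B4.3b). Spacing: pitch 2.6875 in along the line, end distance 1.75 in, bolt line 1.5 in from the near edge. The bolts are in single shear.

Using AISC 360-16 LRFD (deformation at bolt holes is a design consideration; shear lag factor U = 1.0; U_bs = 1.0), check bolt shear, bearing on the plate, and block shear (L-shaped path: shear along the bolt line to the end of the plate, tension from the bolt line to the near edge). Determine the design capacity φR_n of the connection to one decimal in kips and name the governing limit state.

67.6 kips (bolt shear governs)

Bolt shear: A_b = π(0.75)²/4 = 0.44179 in². φR_n = 0.75 × 68 × 0.44179 × 3 × 1 = 67.6 kips.
Bearing (0.5 in plate, F_u = 70 ksi): end bolts L_c = 1.75 − 0.8125/2 = 1.34375, R_n = min(1.2×1.34375×0.5×70, 2.4×0.75×0.5×70) = 56.438 kips/bolt; interior L_c = 2.6875 − 0.8125 = 1.875, R_n = 63 kips/bolt. φR_n = 0.75 × (1×56.438 + 2×63) = 136.8 kips.
Block shear: shear path 1×[1.75+2×2.6875] = 1×7.125 in, A_gv = 3.5625, A_nv = 1×(7.125 − 2.5×0.875)×0.5 = 2.4688 in²; tension to near edge: (1.5 − 0.5×0.875)×0.5 = 0.53125 in². R_n = min(0.6×70×2.4688, 0.6×50×3.5625) + 1.0×70×0.53125 = min(103.69, 106.88) + 37.188 = 140.88 kips. φR_n = 0.75 × 140.88 = 105.7 kips.
Governing: min(67.6, 136.8, 105.7) = 67.6 kips → bolt shear.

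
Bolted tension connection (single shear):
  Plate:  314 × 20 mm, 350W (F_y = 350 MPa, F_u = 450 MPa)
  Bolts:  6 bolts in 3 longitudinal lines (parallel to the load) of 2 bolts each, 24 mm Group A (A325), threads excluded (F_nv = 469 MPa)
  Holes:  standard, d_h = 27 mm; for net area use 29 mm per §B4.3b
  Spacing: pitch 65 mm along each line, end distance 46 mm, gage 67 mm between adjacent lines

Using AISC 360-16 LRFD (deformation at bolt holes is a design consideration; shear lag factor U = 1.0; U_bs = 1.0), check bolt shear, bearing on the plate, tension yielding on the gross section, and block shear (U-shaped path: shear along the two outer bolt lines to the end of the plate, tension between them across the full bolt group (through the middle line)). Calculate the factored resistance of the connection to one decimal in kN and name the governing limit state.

Bolt shear: A_b = π(24)²/4 = 452.39 mm². φR_n = 0.75 × 469 × 452.39 × 6 × 1 = 954.8 kN.
Bearing (20 mm plate, F_u = 450 MPa): end bolts L_c = 46 − 27/2 = 32.5, R_n = min(1.2×32.5×20×450, 2.4×24×20×450) = 351 kN/bolt; interior L_c = 65 − 27 = 38, R_n = 410.4 kN/bolt. φR_n = 0.75 × (3×351 + 3×410.4) = 1713.2 kN.
Tension yield (gross): A_g = 314×20 = 6280 mm². φR_n = 0.90 × 350 × 6280 = 1978.2 kN.
Block shear: shear path 2×[46+1×65] = 2×111 mm, A_gv = 4440, A_nv = 2×(111 − 1.5×29)×20 = 2700 mm²; tension across gage: (134 − 2×29)×20 = 1520 mm². R_n = min(0.6×450×2700, 0.6×350×4440) + 1.0×450×1520 = min(729, 932.4) + 684 = 1413 kN. φR_n = 0.75 × 1413 = 1059.8 kN.
Governing: min(954.8, 1713.2, 1978.2, 1059.8) = 954.8 kN → bolt shear.

954.8 kN (bolt shear governs)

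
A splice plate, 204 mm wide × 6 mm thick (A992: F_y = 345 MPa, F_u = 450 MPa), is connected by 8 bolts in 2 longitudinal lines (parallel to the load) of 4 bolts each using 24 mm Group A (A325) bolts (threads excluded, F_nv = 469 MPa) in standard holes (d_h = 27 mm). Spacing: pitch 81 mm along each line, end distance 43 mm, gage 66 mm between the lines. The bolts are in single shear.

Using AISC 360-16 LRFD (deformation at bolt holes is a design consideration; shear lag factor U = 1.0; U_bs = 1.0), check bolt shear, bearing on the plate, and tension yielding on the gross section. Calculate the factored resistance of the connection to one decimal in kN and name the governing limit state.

Bolt shear: A_b = π(24)²/4 = 452.39 mm². φR_n = 0.75 × 469 × 452.39 × 8 × 1 = 1273.0 kN.
Bearing (6 mm plate, F_u = 450 MPa): end bolts L_c = 43 − 27/2 = 29.5, R_n = min(1.2×29.5×6×450, 2.4×24×6×450) = 95.58 kN/bolt; interior L_c = 81 − 27 = 54, R_n = 155.52 kN/bolt. φR_n = 0.75 × (2×95.58 + 6×155.52) = 843.2 kN.
Tension yield (gross): A_g = 204×6 = 1224 mm². φR_n = 0.90 × 345 × 1224 = 380.1 kN.
Governing: min(1273.0, 843.2, 380.1) = 380.1 kN → gross-section yield.

380.1 kN (gross-section yield governs)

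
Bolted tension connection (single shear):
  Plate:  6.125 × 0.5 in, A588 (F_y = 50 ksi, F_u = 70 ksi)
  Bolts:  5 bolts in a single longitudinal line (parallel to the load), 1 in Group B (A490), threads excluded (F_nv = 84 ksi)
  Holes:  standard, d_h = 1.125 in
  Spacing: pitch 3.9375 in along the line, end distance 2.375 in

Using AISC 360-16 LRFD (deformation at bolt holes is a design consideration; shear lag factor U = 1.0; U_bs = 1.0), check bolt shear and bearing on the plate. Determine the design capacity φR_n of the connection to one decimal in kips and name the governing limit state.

Bolt shear: A_b = π(1)²/4 = 0.7854 in². φR_n = 0.75 × 84 × 0.7854 × 5 × 1 = 247.4 kips.
Bearing (0.5 in plate, F_u = 70 ksi): end bolts L_c = 2.375 − 1.125/2 = 1.8125, R_n = min(1.2×1.8125×0.5×70, 2.4×1×0.5×70) = 76.125 kips/bolt; interior L_c = 3.9375 − 1.125 = 2.8125, R_n = 84 kips/bolt. φR_n = 0.75 × (1×76.125 + 4×84) = 309.1 kips.
Governing: min(247.4, 309.1) = 247.4 kips → bolt shear.

247.4 kips (bolt shear governs)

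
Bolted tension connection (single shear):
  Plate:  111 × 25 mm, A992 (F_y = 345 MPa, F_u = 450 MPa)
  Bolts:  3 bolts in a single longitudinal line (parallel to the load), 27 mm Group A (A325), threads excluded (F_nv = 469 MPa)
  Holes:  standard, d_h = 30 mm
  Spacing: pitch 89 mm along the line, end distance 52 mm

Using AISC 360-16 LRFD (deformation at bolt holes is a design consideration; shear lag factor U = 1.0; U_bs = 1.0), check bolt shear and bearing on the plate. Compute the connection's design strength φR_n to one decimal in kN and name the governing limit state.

Bolt shear: A_b = π(27)²/4 = 572.56 mm². φR_n = 0.75 × 469 × 572.56 × 3 × 1 = 604.2 kN.
Bearing (25 mm plate, F_u = 450 MPa): end bolts L_c = 52 − 30/2 = 37, R_n = min(1.2×37×25×450, 2.4×27×25×450) = 499.5 kN/bolt; interior L_c = 89 − 30 = 59, R_n = 729 kN/bolt. φR_n = 0.75 × (1×499.5 + 2×729) = 1468.1 kN.
Governing: min(604.2, 1468.1) = 604.2 kN → bolt shear.

604.2 kN (bolt shear governs)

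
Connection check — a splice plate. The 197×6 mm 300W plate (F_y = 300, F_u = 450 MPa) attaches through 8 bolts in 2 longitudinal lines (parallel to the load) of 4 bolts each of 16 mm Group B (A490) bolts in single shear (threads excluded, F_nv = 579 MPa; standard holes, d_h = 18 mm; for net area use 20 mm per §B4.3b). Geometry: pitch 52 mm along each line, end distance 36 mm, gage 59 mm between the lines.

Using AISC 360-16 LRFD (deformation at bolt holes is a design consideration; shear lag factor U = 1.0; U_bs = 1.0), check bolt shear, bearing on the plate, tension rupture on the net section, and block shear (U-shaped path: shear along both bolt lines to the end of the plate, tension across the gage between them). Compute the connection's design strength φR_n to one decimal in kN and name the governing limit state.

317.9 kN (net-section rupture governs)

Bolt shear: A_b = π(16)²/4 = 201.06 mm². φR_n = 0.75 × 579 × 201.06 × 8 × 1 = 698.5 kN.
Bearing (6 mm plate, F_u = 450 MPa): end bolts L_c = 36 − 18/2 = 27, R_n = min(1.2×27×6×450, 2.4×16×6×450) = 87.48 kN/bolt; interior L_c = 52 − 18 = 34, R_n = 103.68 kN/bolt. φR_n = 0.75 × (2×87.48 + 6×103.68) = 597.8 kN.
Tension rupture (net): A_n = (197 − 2×20)×6 = 942 mm² (U = 1.0, A_e = A_n). φR_n = 0.75 × 450 × 942 = 317.9 kN.
Block shear: shear path 2×[36+3×52] = 2×192 mm, A_gv = 2304, A_nv = 2×(192 − 3.5×20)×6 = 1464 mm²; tension across gage: (59 − 1×20)×6 = 234 mm². R_n = min(0.6×450×1464, 0.6×300×2304) + 1.0×450×234 = min(395.28, 414.72) + 105.3 = 500.58 kN. φR_n = 0.75 × 500.58 = 375.4 kN.
Governing: min(698.5, 597.8, 317.9, 375.4) = 317.9 kN → net-section rupture.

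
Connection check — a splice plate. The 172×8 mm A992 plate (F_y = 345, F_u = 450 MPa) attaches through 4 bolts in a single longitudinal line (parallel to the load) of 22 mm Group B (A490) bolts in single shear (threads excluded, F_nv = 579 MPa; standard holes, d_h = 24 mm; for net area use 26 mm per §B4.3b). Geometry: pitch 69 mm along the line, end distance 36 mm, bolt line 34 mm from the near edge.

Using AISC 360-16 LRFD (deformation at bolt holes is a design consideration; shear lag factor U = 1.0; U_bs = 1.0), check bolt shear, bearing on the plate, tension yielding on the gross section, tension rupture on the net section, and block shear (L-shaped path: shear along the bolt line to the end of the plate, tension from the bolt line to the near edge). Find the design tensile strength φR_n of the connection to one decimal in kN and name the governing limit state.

Bolt shear: A_b = π(22)²/4 = 380.13 mm². φR_n = 0.75 × 579 × 380.13 × 4 × 1 = 660.3 kN.
Bearing (8 mm plate, F_u = 450 MPa): end bolts L_c = 36 − 24/2 = 24, R_n = min(1.2×24×8×450, 2.4×22×8×450) = 103.68 kN/bolt; interior L_c = 69 − 24 = 45, R_n = 190.08 kN/bolt. φR_n = 0.75 × (1×103.68 + 3×190.08) = 505.4 kN.
Tension yield (gross): A_g = 172×8 = 1376 mm². φR_n = 0.90 × 345 × 1376 = 427.2 kN.
Tension rupture (net): A_n = (172 − 1×26)×8 = 1168 mm² (U = 1.0, A_e = A_n). φR_n = 0.75 × 450 × 1168 = 394.2 kN.
Block shear: shear path 1×[36+3×69] = 1×243 mm, A_gv = 1944, A_nv = 1×(243 − 3.5×26)×8 = 1216 mm²; tension to near edge: (34 − 0.5×26)×8 = 168 mm². R_n = min(0.6×450×1216, 0.6×345×1944) + 1.0×450×168 = min(328.32, 402.41) + 75.6 = 403.92 kN. φR_n = 0.75 × 403.92 = 302.9 kN.
Governing: min(660.3, 505.4, 427.2, 394.2, 302.9) = 302.9 kN → block shear.

302.9 kN (block shear governs)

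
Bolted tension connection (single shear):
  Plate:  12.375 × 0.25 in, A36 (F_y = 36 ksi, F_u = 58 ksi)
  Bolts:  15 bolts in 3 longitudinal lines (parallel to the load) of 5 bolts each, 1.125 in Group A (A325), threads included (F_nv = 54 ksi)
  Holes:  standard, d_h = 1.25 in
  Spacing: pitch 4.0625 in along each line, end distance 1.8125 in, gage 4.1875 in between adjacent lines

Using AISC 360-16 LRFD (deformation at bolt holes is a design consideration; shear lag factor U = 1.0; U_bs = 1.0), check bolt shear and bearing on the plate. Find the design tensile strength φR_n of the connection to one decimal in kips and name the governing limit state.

398.8 kips (bearing governs)

Bolt shear: A_b = π(1.125)²/4 = 0.99402 in². φR_n = 0.75 × 54 × 0.99402 × 15 × 1 = 603.9 kips.
Bearing (0.25 in plate, F_u = 58 ksi): end bolts L_c = 1.8125 − 1.25/2 = 1.1875, R_n = min(1.2×1.1875×0.25×58, 2.4×1.125×0.25×58) = 20.663 kips/bolt; interior L_c = 4.0625 − 1.25 = 2.8125, R_n = 39.15 kips/bolt. φR_n = 0.75 × (3×20.663 + 12×39.15) = 398.8 kips.
Governing: min(603.9, 398.8) = 398.8 kips → bearing.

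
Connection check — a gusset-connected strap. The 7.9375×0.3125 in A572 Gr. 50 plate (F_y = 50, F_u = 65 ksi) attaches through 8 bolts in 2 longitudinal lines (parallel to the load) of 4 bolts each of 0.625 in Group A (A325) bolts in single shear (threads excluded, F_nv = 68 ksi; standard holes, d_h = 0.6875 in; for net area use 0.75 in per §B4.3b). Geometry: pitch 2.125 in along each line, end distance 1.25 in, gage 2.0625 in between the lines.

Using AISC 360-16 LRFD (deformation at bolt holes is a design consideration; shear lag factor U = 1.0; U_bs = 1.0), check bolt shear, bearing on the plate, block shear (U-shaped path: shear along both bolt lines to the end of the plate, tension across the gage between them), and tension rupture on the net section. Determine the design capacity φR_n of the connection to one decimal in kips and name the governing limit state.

Bolt shear: A_b = π(0.625)²/4 = 0.3068 in². φR_n = 0.75 × 68 × 0.3068 × 8 × 1 = 125.2 kips.
Bearing (0.3125 in plate, F_u = 65 ksi): end bolts L_c = 1.25 − 0.6875/2 = 0.90625, R_n = min(1.2×0.90625×0.3125×65, 2.4×0.625×0.3125×65) = 22.09 kips/bolt; interior L_c = 2.125 − 0.6875 = 1.4375, R_n = 30.469 kips/bolt. φR_n = 0.75 × (2×22.09 + 6×30.469) = 170.2 kips.
Block shear: shear path 2×[1.25+3×2.125] = 2×7.625 in, A_gv = 4.7656, A_nv = 2×(7.625 − 3.5×0.75)×0.3125 = 3.125 in²; tension across gage: (2.0625 − 1×0.75)×0.3125 = 0.41016 in². R_n = min(0.6×65×3.125, 0.6×50×4.7656) + 1.0×65×0.41016 = min(121.88, 142.97) + 26.66 = 148.54 kips. φR_n = 0.75 × 148.54 = 111.4 kips.
Tension rupture (net): A_n = (7.9375 − 2×0.75)×0.3125 = 2.0117 in² (U = 1.0, A_e = A_n). φR_n = 0.75 × 65 × 2.0117 = 98.1 kips.
Governing: min(125.2, 170.2, 111.4, 98.1) = 98.1 kips → net-section rupture.

98.1 kips (net-section rupture governs)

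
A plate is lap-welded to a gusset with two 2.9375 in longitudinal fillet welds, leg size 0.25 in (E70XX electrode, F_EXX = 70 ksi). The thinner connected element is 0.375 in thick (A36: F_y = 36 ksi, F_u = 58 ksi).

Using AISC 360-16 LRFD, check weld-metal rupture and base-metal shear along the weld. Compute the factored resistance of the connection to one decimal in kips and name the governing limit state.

32.7 kips (weld metal governs)

Weld metal: throat = 0.707×0.25 = 0.17675 in, L = 2×2.9375 = 5.875 in. φR_n = 0.75 × 0.6 × 70 × 0.17675 × 5.875 = 32.7 kips.
Base metal shear (0.375 in plate): yield φR_n = 1.0×0.6×36×0.375×5.875 = 47.6 kips; rupture φR_n = 0.75×0.6×58×0.375×5.875 = 57.5 kips; take 47.6 kips (yield).
Governing: min(32.7, 47.6) = 32.7 kips → weld metal.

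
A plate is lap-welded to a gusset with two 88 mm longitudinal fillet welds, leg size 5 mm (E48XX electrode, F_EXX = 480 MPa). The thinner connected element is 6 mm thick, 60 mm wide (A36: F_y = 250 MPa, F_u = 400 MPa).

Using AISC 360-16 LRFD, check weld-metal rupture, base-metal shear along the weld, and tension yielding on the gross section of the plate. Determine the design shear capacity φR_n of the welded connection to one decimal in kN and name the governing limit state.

81.0 kN (gross-section yield governs)

Weld metal: throat = 0.707×5 = 3.535 mm, L = 2×88 = 176 mm. φR_n = 0.75 × 0.6 × 480 × 3.535 × 176 = 134.4 kN.
Base metal shear (6 mm plate): yield φR_n = 1.0×0.6×250×6×176 = 158.4 kN; rupture φR_n = 0.75×0.6×400×6×176 = 190.1 kN; take 158.4 kN (yield).
Tension yield (gross): A_g = 60×6 = 360 mm². φR_n = 0.90 × 250 × 360 = 81.0 kN.
Governing: min(134.4, 158.4, 81.0) = 81.0 kN → gross-section yield.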